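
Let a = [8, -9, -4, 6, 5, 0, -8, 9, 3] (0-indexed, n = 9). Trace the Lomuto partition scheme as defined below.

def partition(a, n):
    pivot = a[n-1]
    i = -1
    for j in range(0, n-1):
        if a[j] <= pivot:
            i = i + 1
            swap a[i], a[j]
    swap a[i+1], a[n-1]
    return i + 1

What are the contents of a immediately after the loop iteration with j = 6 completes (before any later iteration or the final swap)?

[-9, -4, 0, -8, 5, 8, 6, 9, 3]

pivot = a[8] = 3; i = -1
j=0: a[0]=8 > 3 → no swap
j=1: a[1]=-9 ≤ 3 → i=0, swap a[0],a[1] → [-9, 8, -4, 6, 5, 0, -8, 9, 3]
j=2: a[2]=-4 ≤ 3 → i=1, swap a[1],a[2] → [-9, -4, 8, 6, 5, 0, -8, 9, 3]
j=3: a[3]=6 > 3 → no swap
j=4: a[4]=5 > 3 → no swap
j=5: a[5]=0 ≤ 3 → i=2, swap a[2],a[5] → [-9, -4, 0, 6, 5, 8, -8, 9, 3]
j=6: a[6]=-8 ≤ 3 → i=3, swap a[3],a[6] → [-9, -4, 0, -8, 5, 8, 6, 9, 3]
(after j=6) a = [-9, -4, 0, -8, 5, 8, 6, 9, 3]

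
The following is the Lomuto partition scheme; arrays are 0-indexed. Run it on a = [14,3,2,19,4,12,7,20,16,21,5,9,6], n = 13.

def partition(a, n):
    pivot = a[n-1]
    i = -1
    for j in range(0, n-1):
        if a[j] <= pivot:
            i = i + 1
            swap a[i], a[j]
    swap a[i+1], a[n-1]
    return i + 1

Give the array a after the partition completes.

[3,2,4,5,6,12,7,20,16,21,19,9,14]

pivot = a[12] = 6; i = -1
j=0: a[0]=14 > 6 → no swap
j=1: a[1]=3 ≤ 6 → i=0, swap a[0],a[1] → [3,14,2,19,4,12,7,20,16,21,5,9,6]
j=2: a[2]=2 ≤ 6 → i=1, swap a[1],a[2] → [3,2,14,19,4,12,7,20,16,21,5,9,6]
j=3: a[3]=19 > 6 → no swap
j=4: a[4]=4 ≤ 6 → i=2, swap a[2],a[4] → [3,2,4,19,14,12,7,20,16,21,5,9,6]
j=5: a[5]=12 > 6 → no swap
j=6: a[6]=7 > 6 → no swap
j=7: a[7]=20 > 6 → no swap
j=8: a[8]=16 > 6 → no swap
j=9: a[9]=21 > 6 → no swap
j=10: a[10]=5 ≤ 6 → i=3, swap a[3],a[10] → [3,2,4,5,14,12,7,20,16,21,19,9,6]
j=11: a[11]=9 > 6 → no swap
final swap a[4],a[12] → [3,2,4,5,6,12,7,20,16,21,19,9,14]; return 4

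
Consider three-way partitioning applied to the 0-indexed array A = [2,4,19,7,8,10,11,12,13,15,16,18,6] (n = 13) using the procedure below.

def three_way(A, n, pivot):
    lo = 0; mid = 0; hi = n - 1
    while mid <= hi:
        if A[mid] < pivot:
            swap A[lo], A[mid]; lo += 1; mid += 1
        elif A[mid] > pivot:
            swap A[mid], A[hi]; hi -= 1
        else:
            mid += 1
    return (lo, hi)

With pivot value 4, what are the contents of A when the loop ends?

lo=0 mid=0 hi=12
2<4: swap(0,0), lo=1 mid=1 ⇒ [2,4,19,7,8,10,11,12,13,15,16,18,6]
4=4: mid=2
19>4: swap(2,12), hi=11 ⇒ [2,4,6,7,8,10,11,12,13,15,16,18,19]
6>4: swap(2,11), hi=10 ⇒ [2,4,18,7,8,10,11,12,13,15,16,6,19]
18>4: swap(2,10), hi=9 ⇒ [2,4,16,7,8,10,11,12,13,15,18,6,19]
16>4: swap(2,9), hi=8 ⇒ [2,4,15,7,8,10,11,12,13,16,18,6,19]
15>4: swap(2,8), hi=7 ⇒ [2,4,13,7,8,10,11,12,15,16,18,6,19]
13>4: swap(2,7), hi=6 ⇒ [2,4,12,7,8,10,11,13,15,16,18,6,19]
12>4: swap(2,6), hi=5 ⇒ [2,4,11,7,8,10,12,13,15,16,18,6,19]
11>4: swap(2,5), hi=4 ⇒ [2,4,10,7,8,11,12,13,15,16,18,6,19]
10>4: swap(2,4), hi=3 ⇒ [2,4,8,7,10,11,12,13,15,16,18,6,19]
8>4: swap(2,3), hi=2 ⇒ [2,4,7,8,10,11,12,13,15,16,18,6,19]
7>4: swap(2,2), hi=1 ⇒ [2,4,7,8,10,11,12,13,15,16,18,6,19]
done. lo=1 hi=1; A=[2,4,7,8,10,11,12,13,15,16,18,6,19]

[2,4,7,8,10,11,12,13,15,16,18,6,19]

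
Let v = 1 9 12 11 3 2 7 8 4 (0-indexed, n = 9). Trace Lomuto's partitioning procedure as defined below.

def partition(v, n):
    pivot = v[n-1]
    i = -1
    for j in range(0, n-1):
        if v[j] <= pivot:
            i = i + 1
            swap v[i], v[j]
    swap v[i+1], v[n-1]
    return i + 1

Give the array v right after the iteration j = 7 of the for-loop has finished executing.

pivot=4, i=-1
j=0: 1≤4, i=0, swap(0,0) ⇒ 1 9 12 11 3 2 7 8 4
j=1: 9>4, skip
j=2: 12>4, skip
j=3: 11>4, skip
j=4: 3≤4, i=1, swap(1,4) ⇒ 1 3 12 11 9 2 7 8 4
j=5: 2≤4, i=2, swap(2,5) ⇒ 1 3 2 11 9 12 7 8 4
j=6: 7>4, skip
j=7: 8>4, skip
(after j=7) v = 1 3 2 11 9 12 7 8 4

1 3 2 11 9 12 7 8 4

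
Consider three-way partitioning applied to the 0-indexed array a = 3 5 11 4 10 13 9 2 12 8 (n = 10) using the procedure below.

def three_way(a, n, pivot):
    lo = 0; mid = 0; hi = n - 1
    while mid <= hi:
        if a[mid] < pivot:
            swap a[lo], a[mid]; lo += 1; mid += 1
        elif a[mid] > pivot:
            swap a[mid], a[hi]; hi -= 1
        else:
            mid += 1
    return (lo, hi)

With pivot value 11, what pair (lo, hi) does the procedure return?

pivot = 11; lo=0, mid=0, hi=9
a[mid]=3<11: swap a[0],a[0]; lo=1,mid=1 → 3 5 11 4 10 13 9 2 12 8
a[mid]=5<11: swap a[1],a[1]; lo=2,mid=2 → 3 5 11 4 10 13 9 2 12 8
a[mid]=11=11: mid=3
a[mid]=4<11: swap a[2],a[3]; lo=3,mid=4 → 3 5 4 11 10 13 9 2 12 8
a[mid]=10<11: swap a[3],a[4]; lo=4,mid=5 → 3 5 4 10 11 13 9 2 12 8
a[mid]=13>11: swap a[5],a[9]; hi=8 → 3 5 4 10 11 8 9 2 12 13
a[mid]=8<11: swap a[4],a[5]; lo=5,mid=6 → 3 5 4 10 8 11 9 2 12 13
a[mid]=9<11: swap a[5],a[6]; lo=6,mid=7 → 3 5 4 10 8 9 11 2 12 13
a[mid]=2<11: swap a[6],a[7]; lo=7,mid=8 → 3 5 4 10 8 9 2 11 12 13
a[mid]=12>11: swap a[8],a[8]; hi=7 → 3 5 4 10 8 9 2 11 12 13
end: lo=7, hi=7; a = 3 5 4 10 8 9 2 11 12 13

(7, 7)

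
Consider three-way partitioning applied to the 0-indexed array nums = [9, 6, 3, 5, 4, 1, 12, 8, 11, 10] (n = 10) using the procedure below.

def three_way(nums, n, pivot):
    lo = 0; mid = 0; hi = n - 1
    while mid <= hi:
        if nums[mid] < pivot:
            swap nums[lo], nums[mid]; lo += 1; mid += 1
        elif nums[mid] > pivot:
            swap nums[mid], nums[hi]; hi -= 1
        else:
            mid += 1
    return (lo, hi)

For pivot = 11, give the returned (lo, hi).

(8, 8)

pivot = 11; lo=0, mid=0, hi=9
nums[mid]=9<11: swap nums[0],nums[0]; lo=1,mid=1 → [9, 6, 3, 5, 4, 1, 12, 8, 11, 10]
nums[mid]=6<11: swap nums[1],nums[1]; lo=2,mid=2 → [9, 6, 3, 5, 4, 1, 12, 8, 11, 10]
nums[mid]=3<11: swap nums[2],nums[2]; lo=3,mid=3 → [9, 6, 3, 5, 4, 1, 12, 8, 11, 10]
nums[mid]=5<11: swap nums[3],nums[3]; lo=4,mid=4 → [9, 6, 3, 5, 4, 1, 12, 8, 11, 10]
nums[mid]=4<11: swap nums[4],nums[4]; lo=5,mid=5 → [9, 6, 3, 5, 4, 1, 12, 8, 11, 10]
nums[mid]=1<11: swap nums[5],nums[5]; lo=6,mid=6 → [9, 6, 3, 5, 4, 1, 12, 8, 11, 10]
nums[mid]=12>11: swap nums[6],nums[9]; hi=8 → [9, 6, 3, 5, 4, 1, 10, 8, 11, 12]
nums[mid]=10<11: swap nums[6],nums[6]; lo=7,mid=7 → [9, 6, 3, 5, 4, 1, 10, 8, 11, 12]
nums[mid]=8<11: swap nums[7],nums[7]; lo=8,mid=8 → [9, 6, 3, 5, 4, 1, 10, 8, 11, 12]
nums[mid]=11=11: mid=9
end: lo=8, hi=8; nums = [9, 6, 3, 5, 4, 1, 10, 8, 11, 12]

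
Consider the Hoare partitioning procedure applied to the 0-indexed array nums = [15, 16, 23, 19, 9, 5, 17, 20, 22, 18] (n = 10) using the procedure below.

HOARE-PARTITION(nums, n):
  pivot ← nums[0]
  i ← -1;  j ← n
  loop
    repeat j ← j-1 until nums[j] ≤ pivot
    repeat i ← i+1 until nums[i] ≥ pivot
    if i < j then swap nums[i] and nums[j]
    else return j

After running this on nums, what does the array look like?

[5, 9, 23, 19, 16, 15, 17, 20, 22, 18]

pivot = nums[0] = 15; i = -1, j = 10
j→5 (nums[5]=5≤15), i→0 (nums[0]=15≥15); i<j, swap → [5, 16, 23, 19, 9, 15, 17, 20, 22, 18]
j→4 (nums[4]=9≤15), i→1 (nums[1]=16≥15); i<j, swap → [5, 9, 23, 19, 16, 15, 17, 20, 22, 18]
j→1, i→2; i≥j, return j=1. nums = [5, 9, 23, 19, 16, 15, 17, 20, 22, 18]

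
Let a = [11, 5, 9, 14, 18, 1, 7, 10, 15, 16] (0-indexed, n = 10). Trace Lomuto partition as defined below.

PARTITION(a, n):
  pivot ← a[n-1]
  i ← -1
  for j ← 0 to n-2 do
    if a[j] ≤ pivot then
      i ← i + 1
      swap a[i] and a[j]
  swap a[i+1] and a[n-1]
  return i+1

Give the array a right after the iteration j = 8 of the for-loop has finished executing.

[11, 5, 9, 14, 1, 7, 10, 15, 18, 16]

pivot=16, i=-1
j=0: 11≤16, i=0, swap(0,0) ⇒ [11, 5, 9, 14, 18, 1, 7, 10, 15, 16]
j=1: 5≤16, i=1, swap(1,1) ⇒ [11, 5, 9, 14, 18, 1, 7, 10, 15, 16]
j=2: 9≤16, i=2, swap(2,2) ⇒ [11, 5, 9, 14, 18, 1, 7, 10, 15, 16]
j=3: 14≤16, i=3, swap(3,3) ⇒ [11, 5, 9, 14, 18, 1, 7, 10, 15, 16]
j=4: 18>16, skip
j=5: 1≤16, i=4, swap(4,5) ⇒ [11, 5, 9, 14, 1, 18, 7, 10, 15, 16]
j=6: 7≤16, i=5, swap(5,6) ⇒ [11, 5, 9, 14, 1, 7, 18, 10, 15, 16]
j=7: 10≤16, i=6, swap(6,7) ⇒ [11, 5, 9, 14, 1, 7, 10, 18, 15, 16]
j=8: 15≤16, i=7, swap(7,8) ⇒ [11, 5, 9, 14, 1, 7, 10, 15, 18, 16]
(after j=8) a = [11, 5, 9, 14, 1, 7, 10, 15, 18, 16]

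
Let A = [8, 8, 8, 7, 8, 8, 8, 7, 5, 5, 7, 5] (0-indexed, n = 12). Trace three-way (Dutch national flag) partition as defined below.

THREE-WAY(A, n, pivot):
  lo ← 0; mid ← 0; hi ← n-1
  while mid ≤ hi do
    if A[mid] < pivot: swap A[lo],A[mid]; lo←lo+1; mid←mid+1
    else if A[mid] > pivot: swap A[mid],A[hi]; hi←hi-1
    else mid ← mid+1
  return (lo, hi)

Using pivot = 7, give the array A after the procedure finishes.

pivot = 7; lo=0, mid=0, hi=11
A[mid]=8>7: swap A[0],A[11]; hi=10 → [5, 8, 8, 7, 8, 8, 8, 7, 5, 5, 7, 8]
A[mid]=5<7: swap A[0],A[0]; lo=1,mid=1 → [5, 8, 8, 7, 8, 8, 8, 7, 5, 5, 7, 8]
A[mid]=8>7: swap A[1],A[10]; hi=9 → [5, 7, 8, 7, 8, 8, 8, 7, 5, 5, 8, 8]
A[mid]=7=7: mid=2
A[mid]=8>7: swap A[2],A[9]; hi=8 → [5, 7, 5, 7, 8, 8, 8, 7, 5, 8, 8, 8]
A[mid]=5<7: swap A[1],A[2]; lo=2,mid=3 → [5, 5, 7, 7, 8, 8, 8, 7, 5, 8, 8, 8]
A[mid]=7=7: mid=4
A[mid]=8>7: swap A[4],A[8]; hi=7 → [5, 5, 7, 7, 5, 8, 8, 7, 8, 8, 8, 8]
A[mid]=5<7: swap A[2],A[4]; lo=3,mid=5 → [5, 5, 5, 7, 7, 8, 8, 7, 8, 8, 8, 8]
A[mid]=8>7: swap A[5],A[7]; hi=6 → [5, 5, 5, 7, 7, 7, 8, 8, 8, 8, 8, 8]
A[mid]=7=7: mid=6
A[mid]=8>7: swap A[6],A[6]; hi=5 → [5, 5, 5, 7, 7, 7, 8, 8, 8, 8, 8, 8]
end: lo=3, hi=5; A = [5, 5, 5, 7, 7, 7, 8, 8, 8, 8, 8, 8]

[5, 5, 5, 7, 7, 7, 8, 8, 8, 8, 8, 8]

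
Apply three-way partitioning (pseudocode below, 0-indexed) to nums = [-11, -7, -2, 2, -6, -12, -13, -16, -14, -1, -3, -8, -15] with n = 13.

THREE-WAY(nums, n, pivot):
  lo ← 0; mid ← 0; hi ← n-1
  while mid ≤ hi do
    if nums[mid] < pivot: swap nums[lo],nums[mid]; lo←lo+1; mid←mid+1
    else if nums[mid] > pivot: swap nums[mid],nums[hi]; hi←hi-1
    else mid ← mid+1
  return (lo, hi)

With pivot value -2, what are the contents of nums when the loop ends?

[-11, -7, -15, -6, -12, -13, -16, -14, -8, -3, -2, -1, 2]

lo=0 mid=0 hi=12
-11<-2: swap(0,0), lo=1 mid=1 ⇒ [-11, -7, -2, 2, -6, -12, -13, -16, -14, -1, -3, -8, -15]
-7<-2: swap(1,1), lo=2 mid=2 ⇒ [-11, -7, -2, 2, -6, -12, -13, -16, -14, -1, -3, -8, -15]
-2=-2: mid=3
2>-2: swap(3,12), hi=11 ⇒ [-11, -7, -2, -15, -6, -12, -13, -16, -14, -1, -3, -8, 2]
-15<-2: swap(2,3), lo=3 mid=4 ⇒ [-11, -7, -15, -2, -6, -12, -13, -16, -14, -1, -3, -8, 2]
-6<-2: swap(3,4), lo=4 mid=5 ⇒ [-11, -7, -15, -6, -2, -12, -13, -16, -14, -1, -3, -8, 2]
-12<-2: swap(4,5), lo=5 mid=6 ⇒ [-11, -7, -15, -6, -12, -2, -13, -16, -14, -1, -3, -8, 2]
-13<-2: swap(5,6), lo=6 mid=7 ⇒ [-11, -7, -15, -6, -12, -13, -2, -16, -14, -1, -3, -8, 2]
-16<-2: swap(6,7), lo=7 mid=8 ⇒ [-11, -7, -15, -6, -12, -13, -16, -2, -14, -1, -3, -8, 2]
-14<-2: swap(7,8), lo=8 mid=9 ⇒ [-11, -7, -15, -6, -12, -13, -16, -14, -2, -1, -3, -8, 2]
-1>-2: swap(9,11), hi=10 ⇒ [-11, -7, -15, -6, -12, -13, -16, -14, -2, -8, -3, -1, 2]
-8<-2: swap(8,9), lo=9 mid=10 ⇒ [-11, -7, -15, -6, -12, -13, -16, -14, -8, -2, -3, -1, 2]
-3<-2: swap(9,10), lo=10 mid=11 ⇒ [-11, -7, -15, -6, -12, -13, -16, -14, -8, -3, -2, -1, 2]
done. lo=10 hi=10; nums=[-11, -7, -15, -6, -12, -13, -16, -14, -8, -3, -2, -1, 2]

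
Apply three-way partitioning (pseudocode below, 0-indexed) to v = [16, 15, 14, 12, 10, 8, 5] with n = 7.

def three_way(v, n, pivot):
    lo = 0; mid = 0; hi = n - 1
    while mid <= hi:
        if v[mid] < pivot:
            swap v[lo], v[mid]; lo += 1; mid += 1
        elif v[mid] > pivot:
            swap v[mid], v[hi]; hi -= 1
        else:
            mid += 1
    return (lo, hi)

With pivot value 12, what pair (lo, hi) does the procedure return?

pivot = 12; lo=0, mid=0, hi=6
v[mid]=16>12: swap v[0],v[6]; hi=5 → [5, 15, 14, 12, 10, 8, 16]
v[mid]=5<12: swap v[0],v[0]; lo=1,mid=1 → [5, 15, 14, 12, 10, 8, 16]
v[mid]=15>12: swap v[1],v[5]; hi=4 → [5, 8, 14, 12, 10, 15, 16]
v[mid]=8<12: swap v[1],v[1]; lo=2,mid=2 → [5, 8, 14, 12, 10, 15, 16]
v[mid]=14>12: swap v[2],v[4]; hi=3 → [5, 8, 10, 12, 14, 15, 16]
v[mid]=10<12: swap v[2],v[2]; lo=3,mid=3 → [5, 8, 10, 12, 14, 15, 16]
v[mid]=12=12: mid=4
end: lo=3, hi=3; v = [5, 8, 10, 12, 14, 15, 16]

(3, 3)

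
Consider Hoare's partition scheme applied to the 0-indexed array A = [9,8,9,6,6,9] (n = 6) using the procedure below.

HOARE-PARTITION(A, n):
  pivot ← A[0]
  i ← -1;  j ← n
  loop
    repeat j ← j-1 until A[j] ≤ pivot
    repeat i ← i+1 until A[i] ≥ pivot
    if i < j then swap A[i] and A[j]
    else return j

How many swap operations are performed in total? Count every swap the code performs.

pivot = A[0] = 9; i = -1, j = 6
j→5 (A[5]=9≤9), i→0 (A[0]=9≥9); i<j, swap → [9,8,9,6,6,9]
j→4 (A[4]=6≤9), i→2 (A[2]=9≥9); i<j, swap → [9,8,6,6,9,9]
j→3, i→4; i≥j, return j=3. A = [9,8,6,6,9,9]

2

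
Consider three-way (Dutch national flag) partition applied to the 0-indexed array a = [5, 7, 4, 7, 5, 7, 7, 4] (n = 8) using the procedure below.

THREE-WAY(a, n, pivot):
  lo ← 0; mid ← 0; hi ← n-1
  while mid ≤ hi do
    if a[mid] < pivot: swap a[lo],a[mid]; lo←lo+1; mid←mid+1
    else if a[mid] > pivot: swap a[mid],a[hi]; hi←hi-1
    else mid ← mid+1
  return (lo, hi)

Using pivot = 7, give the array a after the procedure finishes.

pivot = 7; lo=0, mid=0, hi=7
a[mid]=5<7: swap a[0],a[0]; lo=1,mid=1 → [5, 7, 4, 7, 5, 7, 7, 4]
a[mid]=7=7: mid=2
a[mid]=4<7: swap a[1],a[2]; lo=2,mid=3 → [5, 4, 7, 7, 5, 7, 7, 4]
a[mid]=7=7: mid=4
a[mid]=5<7: swap a[2],a[4]; lo=3,mid=5 → [5, 4, 5, 7, 7, 7, 7, 4]
a[mid]=7=7: mid=6
a[mid]=7=7: mid=7
a[mid]=4<7: swap a[3],a[7]; lo=4,mid=8 → [5, 4, 5, 4, 7, 7, 7, 7]
end: lo=4, hi=7; a = [5, 4, 5, 4, 7, 7, 7, 7]

[5, 4, 5, 4, 7, 7, 7, 7]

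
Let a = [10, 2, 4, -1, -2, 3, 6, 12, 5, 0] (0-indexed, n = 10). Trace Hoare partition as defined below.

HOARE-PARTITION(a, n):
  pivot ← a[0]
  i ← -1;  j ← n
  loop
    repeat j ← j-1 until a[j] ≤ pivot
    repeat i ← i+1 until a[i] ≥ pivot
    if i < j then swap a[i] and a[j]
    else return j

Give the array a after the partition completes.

pivot=10
j stops at 9 (0), i stops at 0 (10); swap ⇒ [0, 2, 4, -1, -2, 3, 6, 12, 5, 10]
j stops at 8 (5), i stops at 7 (12); swap ⇒ [0, 2, 4, -1, -2, 3, 6, 5, 12, 10]
j stops at 7, i stops at 8; i≥j ⇒ return 7. a=[0, 2, 4, -1, -2, 3, 6, 5, 12, 10]

[0, 2, 4, -1, -2, 3, 6, 5, 12, 10]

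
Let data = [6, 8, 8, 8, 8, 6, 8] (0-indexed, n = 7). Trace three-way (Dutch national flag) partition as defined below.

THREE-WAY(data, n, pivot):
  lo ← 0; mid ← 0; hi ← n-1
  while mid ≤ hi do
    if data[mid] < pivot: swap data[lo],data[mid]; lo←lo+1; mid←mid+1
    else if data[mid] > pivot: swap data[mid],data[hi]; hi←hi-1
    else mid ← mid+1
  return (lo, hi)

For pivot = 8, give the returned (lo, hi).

lo=0 mid=0 hi=6
6<8: swap(0,0), lo=1 mid=1 ⇒ [6, 8, 8, 8, 8, 6, 8]
8=8: mid=2
8=8: mid=3
8=8: mid=4
8=8: mid=5
6<8: swap(1,5), lo=2 mid=6 ⇒ [6, 6, 8, 8, 8, 8, 8]
8=8: mid=7
done. lo=2 hi=6; data=[6, 6, 8, 8, 8, 8, 8]

(2, 6)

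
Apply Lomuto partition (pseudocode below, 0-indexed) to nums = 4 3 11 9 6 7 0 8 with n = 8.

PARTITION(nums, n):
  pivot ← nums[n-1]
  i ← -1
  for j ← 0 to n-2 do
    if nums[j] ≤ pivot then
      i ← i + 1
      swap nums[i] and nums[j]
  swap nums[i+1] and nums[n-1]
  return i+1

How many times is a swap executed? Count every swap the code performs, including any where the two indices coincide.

6

pivot = nums[7] = 8; i = -1
j=0: nums[0]=4 ≤ 8 → i=0, swap nums[0],nums[0] (no change) → 4 3 11 9 6 7 0 8
j=1: nums[1]=3 ≤ 8 → i=1, swap nums[1],nums[1] (no change) → 4 3 11 9 6 7 0 8
j=2: nums[2]=11 > 8 → no swap
j=3: nums[3]=9 > 8 → no swap
j=4: nums[4]=6 ≤ 8 → i=2, swap nums[2],nums[4] → 4 3 6 9 11 7 0 8
j=5: nums[5]=7 ≤ 8 → i=3, swap nums[3],nums[5] → 4 3 6 7 11 9 0 8
j=6: nums[6]=0 ≤ 8 → i=4, swap nums[4],nums[6] → 4 3 6 7 0 9 11 8
final swap nums[5],nums[7] → 4 3 6 7 0 8 11 9; return 5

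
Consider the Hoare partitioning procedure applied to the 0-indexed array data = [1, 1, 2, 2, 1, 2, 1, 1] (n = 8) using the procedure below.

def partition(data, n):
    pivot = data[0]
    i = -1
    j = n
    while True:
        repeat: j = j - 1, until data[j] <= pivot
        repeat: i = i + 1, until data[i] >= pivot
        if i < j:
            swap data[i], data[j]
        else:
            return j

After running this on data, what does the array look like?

[1, 1, 1, 2, 2, 2, 1, 1]

pivot = data[0] = 1; i = -1, j = 8
j→7 (data[7]=1≤1), i→0 (data[0]=1≥1); i<j, swap → [1, 1, 2, 2, 1, 2, 1, 1]
j→6 (data[6]=1≤1), i→1 (data[1]=1≥1); i<j, swap → [1, 1, 2, 2, 1, 2, 1, 1]
j→4 (data[4]=1≤1), i→2 (data[2]=2≥1); i<j, swap → [1, 1, 1, 2, 2, 2, 1, 1]
j→2, i→3; i≥j, return j=2. data = [1, 1, 1, 2, 2, 2, 1, 1]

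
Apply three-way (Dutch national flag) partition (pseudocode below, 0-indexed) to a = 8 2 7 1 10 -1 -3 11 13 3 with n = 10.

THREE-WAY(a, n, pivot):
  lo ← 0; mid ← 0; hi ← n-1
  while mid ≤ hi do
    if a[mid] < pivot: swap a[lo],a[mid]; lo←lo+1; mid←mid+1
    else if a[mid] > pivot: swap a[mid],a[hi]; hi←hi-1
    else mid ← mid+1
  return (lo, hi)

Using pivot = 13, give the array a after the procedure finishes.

lo=0 mid=0 hi=9
8<13: swap(0,0), lo=1 mid=1 ⇒ 8 2 7 1 10 -1 -3 11 13 3
2<13: swap(1,1), lo=2 mid=2 ⇒ 8 2 7 1 10 -1 -3 11 13 3
7<13: swap(2,2), lo=3 mid=3 ⇒ 8 2 7 1 10 -1 -3 11 13 3
1<13: swap(3,3), lo=4 mid=4 ⇒ 8 2 7 1 10 -1 -3 11 13 3
10<13: swap(4,4), lo=5 mid=5 ⇒ 8 2 7 1 10 -1 -3 11 13 3
-1<13: swap(5,5), lo=6 mid=6 ⇒ 8 2 7 1 10 -1 -3 11 13 3
-3<13: swap(6,6), lo=7 mid=7 ⇒ 8 2 7 1 10 -1 -3 11 13 3
11<13: swap(7,7), lo=8 mid=8 ⇒ 8 2 7 1 10 -1 -3 11 13 3
13=13: mid=9
3<13: swap(8,9), lo=9 mid=10 ⇒ 8 2 7 1 10 -1 -3 11 3 13
done. lo=9 hi=9; a=8 2 7 1 10 -1 -3 11 3 13

8 2 7 1 10 -1 -3 11 3 13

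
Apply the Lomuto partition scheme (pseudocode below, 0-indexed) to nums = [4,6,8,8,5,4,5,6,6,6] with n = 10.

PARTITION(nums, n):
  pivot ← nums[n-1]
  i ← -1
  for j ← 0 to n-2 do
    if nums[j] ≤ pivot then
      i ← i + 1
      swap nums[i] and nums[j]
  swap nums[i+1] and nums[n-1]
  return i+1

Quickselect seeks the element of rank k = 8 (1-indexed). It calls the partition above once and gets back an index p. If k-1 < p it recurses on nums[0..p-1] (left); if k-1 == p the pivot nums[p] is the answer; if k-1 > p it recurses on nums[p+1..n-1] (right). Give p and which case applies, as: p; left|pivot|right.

pivot=6, i=-1
j=0: 4≤6, i=0, swap(0,0) ⇒ [4,6,8,8,5,4,5,6,6,6]
j=1: 6≤6, i=1, swap(1,1) ⇒ [4,6,8,8,5,4,5,6,6,6]
j=2: 8>6, skip
j=3: 8>6, skip
j=4: 5≤6, i=2, swap(2,4) ⇒ [4,6,5,8,8,4,5,6,6,6]
j=5: 4≤6, i=3, swap(3,5) ⇒ [4,6,5,4,8,8,5,6,6,6]
j=6: 5≤6, i=4, swap(4,6) ⇒ [4,6,5,4,5,8,8,6,6,6]
j=7: 6≤6, i=5, swap(5,7) ⇒ [4,6,5,4,5,6,8,8,6,6]
j=8: 6≤6, i=6, swap(6,8) ⇒ [4,6,5,4,5,6,6,8,8,6]
swap(7,9) ⇒ [4,6,5,4,5,6,6,6,8,8]; return 7
p = 7; k-1 = 7 == 7 ⇒ pivot

7; pivot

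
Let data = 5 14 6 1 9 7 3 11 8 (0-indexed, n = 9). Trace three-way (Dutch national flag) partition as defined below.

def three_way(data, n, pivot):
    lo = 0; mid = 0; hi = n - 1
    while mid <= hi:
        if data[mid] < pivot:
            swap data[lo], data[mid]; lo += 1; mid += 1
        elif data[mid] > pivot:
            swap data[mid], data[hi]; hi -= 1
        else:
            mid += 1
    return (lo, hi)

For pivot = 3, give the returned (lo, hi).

(1, 1)

lo=0 mid=0 hi=8
5>3: swap(0,8), hi=7 ⇒ 8 14 6 1 9 7 3 11 5
8>3: swap(0,7), hi=6 ⇒ 11 14 6 1 9 7 3 8 5
11>3: swap(0,6), hi=5 ⇒ 3 14 6 1 9 7 11 8 5
3=3: mid=1
14>3: swap(1,5), hi=4 ⇒ 3 7 6 1 9 14 11 8 5
7>3: swap(1,4), hi=3 ⇒ 3 9 6 1 7 14 11 8 5
9>3: swap(1,3), hi=2 ⇒ 3 1 6 9 7 14 11 8 5
1<3: swap(0,1), lo=1 mid=2 ⇒ 1 3 6 9 7 14 11 8 5
6>3: swap(2,2), hi=1 ⇒ 1 3 6 9 7 14 11 8 5
done. lo=1 hi=1; data=1 3 6 9 7 14 11 8 5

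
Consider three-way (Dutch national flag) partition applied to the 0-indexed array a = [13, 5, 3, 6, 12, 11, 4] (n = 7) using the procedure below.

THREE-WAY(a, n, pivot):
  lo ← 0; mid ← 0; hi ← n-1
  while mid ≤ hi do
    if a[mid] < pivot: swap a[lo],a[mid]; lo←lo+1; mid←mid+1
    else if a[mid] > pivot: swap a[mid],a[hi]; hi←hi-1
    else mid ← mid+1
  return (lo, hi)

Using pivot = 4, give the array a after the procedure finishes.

[3, 4, 6, 12, 11, 5, 13]

lo=0 mid=0 hi=6
13>4: swap(0,6), hi=5 ⇒ [4, 5, 3, 6, 12, 11, 13]
4=4: mid=1
5>4: swap(1,5), hi=4 ⇒ [4, 11, 3, 6, 12, 5, 13]
11>4: swap(1,4), hi=3 ⇒ [4, 12, 3, 6, 11, 5, 13]
12>4: swap(1,3), hi=2 ⇒ [4, 6, 3, 12, 11, 5, 13]
6>4: swap(1,2), hi=1 ⇒ [4, 3, 6, 12, 11, 5, 13]
3<4: swap(0,1), lo=1 mid=2 ⇒ [3, 4, 6, 12, 11, 5, 13]
done. lo=1 hi=1; a=[3, 4, 6, 12, 11, 5, 13]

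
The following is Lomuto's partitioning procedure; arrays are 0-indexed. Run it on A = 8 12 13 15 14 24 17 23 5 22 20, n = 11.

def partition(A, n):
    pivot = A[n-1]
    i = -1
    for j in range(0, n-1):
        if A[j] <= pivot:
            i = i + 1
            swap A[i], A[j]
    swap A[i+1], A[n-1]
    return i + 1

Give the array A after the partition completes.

8 12 13 15 14 17 5 20 24 22 23

pivot = A[10] = 20; i = -1
j=0: A[0]=8 ≤ 20 → i=0, swap A[0],A[0] (no change) → 8 12 13 15 14 24 17 23 5 22 20
j=1: A[1]=12 ≤ 20 → i=1, swap A[1],A[1] (no change) → 8 12 13 15 14 24 17 23 5 22 20
j=2: A[2]=13 ≤ 20 → i=2, swap A[2],A[2] (no change) → 8 12 13 15 14 24 17 23 5 22 20
j=3: A[3]=15 ≤ 20 → i=3, swap A[3],A[3] (no change) → 8 12 13 15 14 24 17 23 5 22 20
j=4: A[4]=14 ≤ 20 → i=4, swap A[4],A[4] (no change) → 8 12 13 15 14 24 17 23 5 22 20
j=5: A[5]=24 > 20 → no swap
j=6: A[6]=17 ≤ 20 → i=5, swap A[5],A[6] → 8 12 13 15 14 17 24 23 5 22 20
j=7: A[7]=23 > 20 → no swap
j=8: A[8]=5 ≤ 20 → i=6, swap A[6],A[8] → 8 12 13 15 14 17 5 23 24 22 20
j=9: A[9]=22 > 20 → no swap
final swap A[7],A[10] → 8 12 13 15 14 17 5 20 24 22 23; return 7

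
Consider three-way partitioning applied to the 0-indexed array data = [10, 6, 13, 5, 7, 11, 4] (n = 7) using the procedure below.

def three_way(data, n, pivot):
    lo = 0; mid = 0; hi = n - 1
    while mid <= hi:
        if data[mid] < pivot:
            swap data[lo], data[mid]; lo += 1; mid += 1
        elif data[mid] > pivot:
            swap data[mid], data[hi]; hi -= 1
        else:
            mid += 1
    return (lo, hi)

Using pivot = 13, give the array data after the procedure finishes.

[10, 6, 5, 7, 11, 4, 13]

pivot = 13; lo=0, mid=0, hi=6
data[mid]=10<13: swap data[0],data[0]; lo=1,mid=1 → [10, 6, 13, 5, 7, 11, 4]
data[mid]=6<13: swap data[1],data[1]; lo=2,mid=2 → [10, 6, 13, 5, 7, 11, 4]
data[mid]=13=13: mid=3
data[mid]=5<13: swap data[2],data[3]; lo=3,mid=4 → [10, 6, 5, 13, 7, 11, 4]
data[mid]=7<13: swap data[3],data[4]; lo=4,mid=5 → [10, 6, 5, 7, 13, 11, 4]
data[mid]=11<13: swap data[4],data[5]; lo=5,mid=6 → [10, 6, 5, 7, 11, 13, 4]
data[mid]=4<13: swap data[5],data[6]; lo=6,mid=7 → [10, 6, 5, 7, 11, 4, 13]
end: lo=6, hi=6; data = [10, 6, 5, 7, 11, 4, 13]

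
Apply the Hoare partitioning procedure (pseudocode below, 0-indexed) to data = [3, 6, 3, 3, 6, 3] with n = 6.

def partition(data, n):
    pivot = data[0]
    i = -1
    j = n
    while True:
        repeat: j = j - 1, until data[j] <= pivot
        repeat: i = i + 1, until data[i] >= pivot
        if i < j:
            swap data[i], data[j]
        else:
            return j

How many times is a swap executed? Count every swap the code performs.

pivot = data[0] = 3; i = -1, j = 6
j→5 (data[5]=3≤3), i→0 (data[0]=3≥3); i<j, swap → [3, 6, 3, 3, 6, 3]
j→3 (data[3]=3≤3), i→1 (data[1]=6≥3); i<j, swap → [3, 3, 3, 6, 6, 3]
j→2, i→2; i≥j, return j=2. data = [3, 3, 3, 6, 6, 3]

2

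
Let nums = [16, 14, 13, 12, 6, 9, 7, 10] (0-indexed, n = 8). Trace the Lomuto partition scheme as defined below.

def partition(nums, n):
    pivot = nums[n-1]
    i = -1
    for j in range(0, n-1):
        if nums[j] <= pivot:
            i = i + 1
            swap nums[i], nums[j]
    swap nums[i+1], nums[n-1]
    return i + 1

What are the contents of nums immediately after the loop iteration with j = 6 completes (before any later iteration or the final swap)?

[6, 9, 7, 12, 16, 14, 13, 10]

pivot = nums[7] = 10; i = -1
j=0: nums[0]=16 > 10 → no swap
j=1: nums[1]=14 > 10 → no swap
j=2: nums[2]=13 > 10 → no swap
j=3: nums[3]=12 > 10 → no swap
j=4: nums[4]=6 ≤ 10 → i=0, swap nums[0],nums[4] → [6, 14, 13, 12, 16, 9, 7, 10]
j=5: nums[5]=9 ≤ 10 → i=1, swap nums[1],nums[5] → [6, 9, 13, 12, 16, 14, 7, 10]
j=6: nums[6]=7 ≤ 10 → i=2, swap nums[2],nums[6] → [6, 9, 7, 12, 16, 14, 13, 10]
(after j=6) nums = [6, 9, 7, 12, 16, 14, 13, 10]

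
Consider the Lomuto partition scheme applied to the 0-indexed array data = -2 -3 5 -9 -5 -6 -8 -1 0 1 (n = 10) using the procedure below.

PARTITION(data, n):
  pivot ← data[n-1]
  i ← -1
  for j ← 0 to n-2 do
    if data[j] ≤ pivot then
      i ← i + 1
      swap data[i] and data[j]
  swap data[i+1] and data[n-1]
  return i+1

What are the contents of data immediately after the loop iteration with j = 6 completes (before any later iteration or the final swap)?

pivot = data[9] = 1; i = -1
j=0: data[0]=-2 ≤ 1 → i=0, swap data[0],data[0] (no change) → -2 -3 5 -9 -5 -6 -8 -1 0 1
j=1: data[1]=-3 ≤ 1 → i=1, swap data[1],data[1] (no change) → -2 -3 5 -9 -5 -6 -8 -1 0 1
j=2: data[2]=5 > 1 → no swap
j=3: data[3]=-9 ≤ 1 → i=2, swap data[2],data[3] → -2 -3 -9 5 -5 -6 -8 -1 0 1
j=4: data[4]=-5 ≤ 1 → i=3, swap data[3],data[4] → -2 -3 -9 -5 5 -6 -8 -1 0 1
j=5: data[5]=-6 ≤ 1 → i=4, swap data[4],data[5] → -2 -3 -9 -5 -6 5 -8 -1 0 1
j=6: data[6]=-8 ≤ 1 → i=5, swap data[5],data[6] → -2 -3 -9 -5 -6 -8 5 -1 0 1
(after j=6) data = -2 -3 -9 -5 -6 -8 5 -1 0 1

-2 -3 -9 -5 -6 -8 5 -1 0 1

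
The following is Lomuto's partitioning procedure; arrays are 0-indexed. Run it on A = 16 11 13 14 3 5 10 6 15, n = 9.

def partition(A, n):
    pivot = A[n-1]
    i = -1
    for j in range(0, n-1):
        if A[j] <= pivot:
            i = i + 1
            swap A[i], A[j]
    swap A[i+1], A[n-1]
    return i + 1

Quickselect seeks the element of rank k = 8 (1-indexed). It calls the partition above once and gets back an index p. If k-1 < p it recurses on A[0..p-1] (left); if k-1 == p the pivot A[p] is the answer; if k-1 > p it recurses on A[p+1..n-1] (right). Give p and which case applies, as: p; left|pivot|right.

pivot = A[8] = 15; i = -1
j=0: A[0]=16 > 15 → no swap
j=1: A[1]=11 ≤ 15 → i=0, swap A[0],A[1] → 11 16 13 14 3 5 10 6 15
j=2: A[2]=13 ≤ 15 → i=1, swap A[1],A[2] → 11 13 16 14 3 5 10 6 15
j=3: A[3]=14 ≤ 15 → i=2, swap A[2],A[3] → 11 13 14 16 3 5 10 6 15
j=4: A[4]=3 ≤ 15 → i=3, swap A[3],A[4] → 11 13 14 3 16 5 10 6 15
j=5: A[5]=5 ≤ 15 → i=4, swap A[4],A[5] → 11 13 14 3 5 16 10 6 15
j=6: A[6]=10 ≤ 15 → i=5, swap A[5],A[6] → 11 13 14 3 5 10 16 6 15
j=7: A[7]=6 ≤ 15 → i=6, swap A[6],A[7] → 11 13 14 3 5 10 6 16 15
final swap A[7],A[8] → 11 13 14 3 5 10 6 15 16; return 7
p = 7; k-1 = 7 == 7 ⇒ pivot

7; pivot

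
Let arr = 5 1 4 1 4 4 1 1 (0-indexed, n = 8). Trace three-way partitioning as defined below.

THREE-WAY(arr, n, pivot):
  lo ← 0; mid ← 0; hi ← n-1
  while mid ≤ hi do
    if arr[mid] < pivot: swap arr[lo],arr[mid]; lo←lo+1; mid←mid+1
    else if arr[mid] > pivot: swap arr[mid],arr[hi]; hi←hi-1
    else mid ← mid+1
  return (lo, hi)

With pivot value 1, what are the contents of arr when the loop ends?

pivot = 1; lo=0, mid=0, hi=7
arr[mid]=5>1: swap arr[0],arr[7]; hi=6 → 1 1 4 1 4 4 1 5
arr[mid]=1=1: mid=1
arr[mid]=1=1: mid=2
arr[mid]=4>1: swap arr[2],arr[6]; hi=5 → 1 1 1 1 4 4 4 5
arr[mid]=1=1: mid=3
arr[mid]=1=1: mid=4
arr[mid]=4>1: swap arr[4],arr[5]; hi=4 → 1 1 1 1 4 4 4 5
arr[mid]=4>1: swap arr[4],arr[4]; hi=3 → 1 1 1 1 4 4 4 5
end: lo=0, hi=3; arr = 1 1 1 1 4 4 4 5

1 1 1 1 4 4 4 5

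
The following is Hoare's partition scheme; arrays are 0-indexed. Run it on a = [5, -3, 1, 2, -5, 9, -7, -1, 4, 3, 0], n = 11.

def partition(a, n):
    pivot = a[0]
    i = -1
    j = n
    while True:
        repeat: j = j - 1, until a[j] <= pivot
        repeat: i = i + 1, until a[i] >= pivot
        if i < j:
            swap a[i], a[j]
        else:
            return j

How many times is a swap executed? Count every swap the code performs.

pivot = a[0] = 5; i = -1, j = 11
j→10 (a[10]=0≤5), i→0 (a[0]=5≥5); i<j, swap → [0, -3, 1, 2, -5, 9, -7, -1, 4, 3, 5]
j→9 (a[9]=3≤5), i→5 (a[5]=9≥5); i<j, swap → [0, -3, 1, 2, -5, 3, -7, -1, 4, 9, 5]
j→8, i→9; i≥j, return j=8. a = [0, -3, 1, 2, -5, 3, -7, -1, 4, 9, 5]

2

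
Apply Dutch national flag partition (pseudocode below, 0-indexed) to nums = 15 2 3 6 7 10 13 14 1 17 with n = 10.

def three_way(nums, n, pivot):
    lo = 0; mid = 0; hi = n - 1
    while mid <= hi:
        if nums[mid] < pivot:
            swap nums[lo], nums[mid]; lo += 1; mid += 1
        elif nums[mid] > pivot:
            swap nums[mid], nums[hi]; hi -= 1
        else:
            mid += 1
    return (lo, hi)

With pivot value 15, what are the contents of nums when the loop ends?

2 3 6 7 10 13 14 1 15 17

pivot = 15; lo=0, mid=0, hi=9
nums[mid]=15=15: mid=1
nums[mid]=2<15: swap nums[0],nums[1]; lo=1,mid=2 → 2 15 3 6 7 10 13 14 1 17
nums[mid]=3<15: swap nums[1],nums[2]; lo=2,mid=3 → 2 3 15 6 7 10 13 14 1 17
nums[mid]=6<15: swap nums[2],nums[3]; lo=3,mid=4 → 2 3 6 15 7 10 13 14 1 17
nums[mid]=7<15: swap nums[3],nums[4]; lo=4,mid=5 → 2 3 6 7 15 10 13 14 1 17
nums[mid]=10<15: swap nums[4],nums[5]; lo=5,mid=6 → 2 3 6 7 10 15 13 14 1 17
nums[mid]=13<15: swap nums[5],nums[6]; lo=6,mid=7 → 2 3 6 7 10 13 15 14 1 17
nums[mid]=14<15: swap nums[6],nums[7]; lo=7,mid=8 → 2 3 6 7 10 13 14 15 1 17
nums[mid]=1<15: swap nums[7],nums[8]; lo=8,mid=9 → 2 3 6 7 10 13 14 1 15 17
nums[mid]=17>15: swap nums[9],nums[9]; hi=8 → 2 3 6 7 10 13 14 1 15 17
end: lo=8, hi=8; nums = 2 3 6 7 10 13 14 1 15 17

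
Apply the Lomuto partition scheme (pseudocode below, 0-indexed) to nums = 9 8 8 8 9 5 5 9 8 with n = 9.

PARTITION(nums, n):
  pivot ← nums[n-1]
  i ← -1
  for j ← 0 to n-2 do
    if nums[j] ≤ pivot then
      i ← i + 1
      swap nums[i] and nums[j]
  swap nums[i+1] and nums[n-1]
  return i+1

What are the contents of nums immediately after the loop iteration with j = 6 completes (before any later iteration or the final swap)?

8 8 8 5 5 9 9 9 8

pivot = nums[8] = 8; i = -1
j=0: nums[0]=9 > 8 → no swap
j=1: nums[1]=8 ≤ 8 → i=0, swap nums[0],nums[1] → 8 9 8 8 9 5 5 9 8
j=2: nums[2]=8 ≤ 8 → i=1, swap nums[1],nums[2] → 8 8 9 8 9 5 5 9 8
j=3: nums[3]=8 ≤ 8 → i=2, swap nums[2],nums[3] → 8 8 8 9 9 5 5 9 8
j=4: nums[4]=9 > 8 → no swap
j=5: nums[5]=5 ≤ 8 → i=3, swap nums[3],nums[5] → 8 8 8 5 9 9 5 9 8
j=6: nums[6]=5 ≤ 8 → i=4, swap nums[4],nums[6] → 8 8 8 5 5 9 9 9 8
(after j=6) nums = 8 8 8 5 5 9 9 9 8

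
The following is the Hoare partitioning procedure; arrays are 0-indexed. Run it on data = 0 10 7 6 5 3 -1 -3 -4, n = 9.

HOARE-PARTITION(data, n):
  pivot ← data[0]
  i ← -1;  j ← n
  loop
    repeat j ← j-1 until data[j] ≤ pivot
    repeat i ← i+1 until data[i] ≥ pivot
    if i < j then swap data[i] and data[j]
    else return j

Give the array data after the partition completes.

pivot = data[0] = 0; i = -1, j = 9
j→8 (data[8]=-4≤0), i→0 (data[0]=0≥0); i<j, swap → -4 10 7 6 5 3 -1 -3 0
j→7 (data[7]=-3≤0), i→1 (data[1]=10≥0); i<j, swap → -4 -3 7 6 5 3 -1 10 0
j→6 (data[6]=-1≤0), i→2 (data[2]=7≥0); i<j, swap → -4 -3 -1 6 5 3 7 10 0
j→2, i→3; i≥j, return j=2. data = -4 -3 -1 6 5 3 7 10 0

-4 -3 -1 6 5 3 7 10 0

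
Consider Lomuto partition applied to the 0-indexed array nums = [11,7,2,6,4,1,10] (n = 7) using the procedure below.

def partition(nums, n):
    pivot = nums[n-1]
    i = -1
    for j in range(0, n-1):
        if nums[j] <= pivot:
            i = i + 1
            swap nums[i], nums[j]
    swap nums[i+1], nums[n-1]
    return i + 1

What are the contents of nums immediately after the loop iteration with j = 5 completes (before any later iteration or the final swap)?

[7,2,6,4,1,11,10]

pivot = nums[6] = 10; i = -1
j=0: nums[0]=11 > 10 → no swap
j=1: nums[1]=7 ≤ 10 → i=0, swap nums[0],nums[1] → [7,11,2,6,4,1,10]
j=2: nums[2]=2 ≤ 10 → i=1, swap nums[1],nums[2] → [7,2,11,6,4,1,10]
j=3: nums[3]=6 ≤ 10 → i=2, swap nums[2],nums[3] → [7,2,6,11,4,1,10]
j=4: nums[4]=4 ≤ 10 → i=3, swap nums[3],nums[4] → [7,2,6,4,11,1,10]
j=5: nums[5]=1 ≤ 10 → i=4, swap nums[4],nums[5] → [7,2,6,4,1,11,10]
(after j=5) nums = [7,2,6,4,1,11,10]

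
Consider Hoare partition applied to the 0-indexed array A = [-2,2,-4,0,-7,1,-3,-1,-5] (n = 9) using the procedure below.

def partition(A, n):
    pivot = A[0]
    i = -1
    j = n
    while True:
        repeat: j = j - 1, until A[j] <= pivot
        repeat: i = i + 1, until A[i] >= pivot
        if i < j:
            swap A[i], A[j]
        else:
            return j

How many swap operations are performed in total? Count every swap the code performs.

3

pivot=-2
j stops at 8 (-5), i stops at 0 (-2); swap ⇒ [-5,2,-4,0,-7,1,-3,-1,-2]
j stops at 6 (-3), i stops at 1 (2); swap ⇒ [-5,-3,-4,0,-7,1,2,-1,-2]
j stops at 4 (-7), i stops at 3 (0); swap ⇒ [-5,-3,-4,-7,0,1,2,-1,-2]
j stops at 3, i stops at 4; i≥j ⇒ return 3. A=[-5,-3,-4,-7,0,1,2,-1,-2]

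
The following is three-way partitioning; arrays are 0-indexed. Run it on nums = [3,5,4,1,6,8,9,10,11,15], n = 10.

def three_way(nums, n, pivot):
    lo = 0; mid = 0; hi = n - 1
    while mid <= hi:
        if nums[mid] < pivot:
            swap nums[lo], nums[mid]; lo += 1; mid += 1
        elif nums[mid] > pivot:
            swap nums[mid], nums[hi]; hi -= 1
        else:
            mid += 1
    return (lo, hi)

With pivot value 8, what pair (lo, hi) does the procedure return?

lo=0 mid=0 hi=9
3<8: swap(0,0), lo=1 mid=1 ⇒ [3,5,4,1,6,8,9,10,11,15]
5<8: swap(1,1), lo=2 mid=2 ⇒ [3,5,4,1,6,8,9,10,11,15]
4<8: swap(2,2), lo=3 mid=3 ⇒ [3,5,4,1,6,8,9,10,11,15]
1<8: swap(3,3), lo=4 mid=4 ⇒ [3,5,4,1,6,8,9,10,11,15]
6<8: swap(4,4), lo=5 mid=5 ⇒ [3,5,4,1,6,8,9,10,11,15]
8=8: mid=6
9>8: swap(6,9), hi=8 ⇒ [3,5,4,1,6,8,15,10,11,9]
15>8: swap(6,8), hi=7 ⇒ [3,5,4,1,6,8,11,10,15,9]
11>8: swap(6,7), hi=6 ⇒ [3,5,4,1,6,8,10,11,15,9]
10>8: swap(6,6), hi=5 ⇒ [3,5,4,1,6,8,10,11,15,9]
done. lo=5 hi=5; nums=[3,5,4,1,6,8,10,11,15,9]

(5, 5)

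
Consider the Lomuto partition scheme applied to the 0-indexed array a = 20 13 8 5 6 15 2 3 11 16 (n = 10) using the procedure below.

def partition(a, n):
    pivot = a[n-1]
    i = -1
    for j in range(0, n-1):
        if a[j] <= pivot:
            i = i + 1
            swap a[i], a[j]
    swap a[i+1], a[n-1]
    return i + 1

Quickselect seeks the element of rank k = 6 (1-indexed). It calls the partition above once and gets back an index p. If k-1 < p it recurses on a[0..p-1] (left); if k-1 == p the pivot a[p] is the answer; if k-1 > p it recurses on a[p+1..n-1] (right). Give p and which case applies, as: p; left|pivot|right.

8; left

pivot = a[9] = 16; i = -1
j=0: a[0]=20 > 16 → no swap
j=1: a[1]=13 ≤ 16 → i=0, swap a[0],a[1] → 13 20 8 5 6 15 2 3 11 16
j=2: a[2]=8 ≤ 16 → i=1, swap a[1],a[2] → 13 8 20 5 6 15 2 3 11 16
j=3: a[3]=5 ≤ 16 → i=2, swap a[2],a[3] → 13 8 5 20 6 15 2 3 11 16
j=4: a[4]=6 ≤ 16 → i=3, swap a[3],a[4] → 13 8 5 6 20 15 2 3 11 16
j=5: a[5]=15 ≤ 16 → i=4, swap a[4],a[5] → 13 8 5 6 15 20 2 3 11 16
j=6: a[6]=2 ≤ 16 → i=5, swap a[5],a[6] → 13 8 5 6 15 2 20 3 11 16
j=7: a[7]=3 ≤ 16 → i=6, swap a[6],a[7] → 13 8 5 6 15 2 3 20 11 16
j=8: a[8]=11 ≤ 16 → i=7, swap a[7],a[8] → 13 8 5 6 15 2 3 11 20 16
final swap a[8],a[9] → 13 8 5 6 15 2 3 11 16 20; return 8
p = 8; k-1 = 5 < 8 ⇒ left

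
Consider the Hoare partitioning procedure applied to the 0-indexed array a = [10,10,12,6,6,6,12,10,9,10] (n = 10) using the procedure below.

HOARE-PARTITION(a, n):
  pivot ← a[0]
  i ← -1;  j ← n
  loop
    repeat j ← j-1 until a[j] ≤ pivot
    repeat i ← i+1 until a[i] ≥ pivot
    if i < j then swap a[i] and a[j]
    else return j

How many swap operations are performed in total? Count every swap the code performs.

pivot = a[0] = 10; i = -1, j = 10
j→9 (a[9]=10≤10), i→0 (a[0]=10≥10); i<j, swap → [10,10,12,6,6,6,12,10,9,10]
j→8 (a[8]=9≤10), i→1 (a[1]=10≥10); i<j, swap → [10,9,12,6,6,6,12,10,10,10]
j→7 (a[7]=10≤10), i→2 (a[2]=12≥10); i<j, swap → [10,9,10,6,6,6,12,12,10,10]
j→5, i→6; i≥j, return j=5. a = [10,9,10,6,6,6,12,12,10,10]

3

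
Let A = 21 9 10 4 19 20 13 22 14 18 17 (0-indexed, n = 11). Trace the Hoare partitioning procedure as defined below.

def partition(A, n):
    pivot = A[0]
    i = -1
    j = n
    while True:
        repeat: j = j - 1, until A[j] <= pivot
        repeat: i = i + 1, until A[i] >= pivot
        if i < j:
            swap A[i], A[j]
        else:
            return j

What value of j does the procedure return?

8

pivot = A[0] = 21; i = -1, j = 11
j→10 (A[10]=17≤21), i→0 (A[0]=21≥21); i<j, swap → 17 9 10 4 19 20 13 22 14 18 21
j→9 (A[9]=18≤21), i→7 (A[7]=22≥21); i<j, swap → 17 9 10 4 19 20 13 18 14 22 21
j→8, i→9; i≥j, return j=8. A = 17 9 10 4 19 20 13 18 14 22 21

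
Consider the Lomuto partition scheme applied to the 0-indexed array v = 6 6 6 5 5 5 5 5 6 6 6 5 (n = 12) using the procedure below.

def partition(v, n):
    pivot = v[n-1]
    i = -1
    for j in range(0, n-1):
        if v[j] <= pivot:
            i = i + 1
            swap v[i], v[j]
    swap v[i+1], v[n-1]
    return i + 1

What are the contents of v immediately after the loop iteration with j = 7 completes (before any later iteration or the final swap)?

5 5 5 5 5 6 6 6 6 6 6 5

pivot=5, i=-1
j=0: 6>5, skip
j=1: 6>5, skip
j=2: 6>5, skip
j=3: 5≤5, i=0, swap(0,3) ⇒ 5 6 6 6 5 5 5 5 6 6 6 5
j=4: 5≤5, i=1, swap(1,4) ⇒ 5 5 6 6 6 5 5 5 6 6 6 5
j=5: 5≤5, i=2, swap(2,5) ⇒ 5 5 5 6 6 6 5 5 6 6 6 5
j=6: 5≤5, i=3, swap(3,6) ⇒ 5 5 5 5 6 6 6 5 6 6 6 5
j=7: 5≤5, i=4, swap(4,7) ⇒ 5 5 5 5 5 6 6 6 6 6 6 5
(after j=7) v = 5 5 5 5 5 6 6 6 6 6 6 5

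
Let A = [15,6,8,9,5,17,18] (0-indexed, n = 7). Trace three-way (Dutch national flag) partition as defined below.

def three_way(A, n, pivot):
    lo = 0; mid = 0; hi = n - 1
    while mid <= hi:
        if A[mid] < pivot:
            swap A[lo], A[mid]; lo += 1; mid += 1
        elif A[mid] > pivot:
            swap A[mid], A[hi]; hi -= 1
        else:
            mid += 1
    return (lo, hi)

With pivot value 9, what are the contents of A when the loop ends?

[5,6,8,9,17,18,15]

lo=0 mid=0 hi=6
15>9: swap(0,6), hi=5 ⇒ [18,6,8,9,5,17,15]
18>9: swap(0,5), hi=4 ⇒ [17,6,8,9,5,18,15]
17>9: swap(0,4), hi=3 ⇒ [5,6,8,9,17,18,15]
5<9: swap(0,0), lo=1 mid=1 ⇒ [5,6,8,9,17,18,15]
6<9: swap(1,1), lo=2 mid=2 ⇒ [5,6,8,9,17,18,15]
8<9: swap(2,2), lo=3 mid=3 ⇒ [5,6,8,9,17,18,15]
9=9: mid=4
done. lo=3 hi=3; A=[5,6,8,9,17,18,15]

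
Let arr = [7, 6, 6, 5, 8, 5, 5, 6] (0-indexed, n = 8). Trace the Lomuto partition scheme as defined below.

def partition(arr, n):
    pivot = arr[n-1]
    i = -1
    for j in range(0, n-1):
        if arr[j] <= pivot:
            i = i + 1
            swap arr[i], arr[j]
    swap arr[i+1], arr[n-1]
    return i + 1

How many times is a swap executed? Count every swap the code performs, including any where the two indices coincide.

6

pivot=6, i=-1
j=0: 7>6, skip
j=1: 6≤6, i=0, swap(0,1) ⇒ [6, 7, 6, 5, 8, 5, 5, 6]
j=2: 6≤6, i=1, swap(1,2) ⇒ [6, 6, 7, 5, 8, 5, 5, 6]
j=3: 5≤6, i=2, swap(2,3) ⇒ [6, 6, 5, 7, 8, 5, 5, 6]
j=4: 8>6, skip
j=5: 5≤6, i=3, swap(3,5) ⇒ [6, 6, 5, 5, 8, 7, 5, 6]
j=6: 5≤6, i=4, swap(4,6) ⇒ [6, 6, 5, 5, 5, 7, 8, 6]
swap(5,7) ⇒ [6, 6, 5, 5, 5, 6, 8, 7]; return 5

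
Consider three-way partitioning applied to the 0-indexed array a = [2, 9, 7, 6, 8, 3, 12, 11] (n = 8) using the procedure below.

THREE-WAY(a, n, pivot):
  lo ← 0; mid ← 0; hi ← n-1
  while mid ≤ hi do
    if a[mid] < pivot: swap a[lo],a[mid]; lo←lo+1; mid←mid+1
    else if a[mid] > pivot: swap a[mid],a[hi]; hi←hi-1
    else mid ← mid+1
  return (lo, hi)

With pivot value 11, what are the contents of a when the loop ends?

[2, 9, 7, 6, 8, 3, 11, 12]

pivot = 11; lo=0, mid=0, hi=7
a[mid]=2<11: swap a[0],a[0]; lo=1,mid=1 → [2, 9, 7, 6, 8, 3, 12, 11]
a[mid]=9<11: swap a[1],a[1]; lo=2,mid=2 → [2, 9, 7, 6, 8, 3, 12, 11]
a[mid]=7<11: swap a[2],a[2]; lo=3,mid=3 → [2, 9, 7, 6, 8, 3, 12, 11]
a[mid]=6<11: swap a[3],a[3]; lo=4,mid=4 → [2, 9, 7, 6, 8, 3, 12, 11]
a[mid]=8<11: swap a[4],a[4]; lo=5,mid=5 → [2, 9, 7, 6, 8, 3, 12, 11]
a[mid]=3<11: swap a[5],a[5]; lo=6,mid=6 → [2, 9, 7, 6, 8, 3, 12, 11]
a[mid]=12>11: swap a[6],a[7]; hi=6 → [2, 9, 7, 6, 8, 3, 11, 12]
a[mid]=11=11: mid=7
end: lo=6, hi=6; a = [2, 9, 7, 6, 8, 3, 11, 12]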